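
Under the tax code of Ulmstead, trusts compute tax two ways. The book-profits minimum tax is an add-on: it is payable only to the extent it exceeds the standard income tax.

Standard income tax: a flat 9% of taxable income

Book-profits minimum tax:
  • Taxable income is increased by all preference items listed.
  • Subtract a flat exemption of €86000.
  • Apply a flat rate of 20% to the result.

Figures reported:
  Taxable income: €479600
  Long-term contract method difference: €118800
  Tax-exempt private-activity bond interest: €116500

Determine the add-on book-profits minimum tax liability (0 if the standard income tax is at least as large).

Book-profits minimum tax:
  Adjusted income: €479600 + €118800 + €116500 = €714900
  Less exemption €86000 → base €628900
  €628900 × 20% = €125780

Standard income tax:
  €479600 × 9% = €43164

Excess of book-profits minimum tax over standard income tax: €125780 − €43164 = €82616.

€82616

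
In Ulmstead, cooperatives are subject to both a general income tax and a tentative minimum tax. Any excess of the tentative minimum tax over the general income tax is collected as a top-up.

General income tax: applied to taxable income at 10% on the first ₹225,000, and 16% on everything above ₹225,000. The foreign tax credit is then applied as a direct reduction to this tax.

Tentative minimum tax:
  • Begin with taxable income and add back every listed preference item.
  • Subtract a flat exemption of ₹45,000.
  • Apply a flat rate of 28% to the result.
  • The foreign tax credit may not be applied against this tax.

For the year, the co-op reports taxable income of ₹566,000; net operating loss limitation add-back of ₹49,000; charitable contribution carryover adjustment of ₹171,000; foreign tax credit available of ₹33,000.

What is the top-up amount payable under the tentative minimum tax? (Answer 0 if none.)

₹163,420

Tentative minimum tax:
  Adjusted income: ₹566,000 + ₹49,000 + ₹171,000 = ₹786,000
  Less exemption ₹45,000 → base ₹741,000
  ₹741,000 × 28% = ₹207,480

General income tax:
  ₹225,000 × 10% = ₹22,500
  ₹341,000 × 16% = ₹54,560
  → ₹77,060
  Less foreign tax credit ₹33,000 → ₹44,060

Excess of tentative minimum tax over general income tax: ₹207,480 − ₹44,060 = ₹163,420.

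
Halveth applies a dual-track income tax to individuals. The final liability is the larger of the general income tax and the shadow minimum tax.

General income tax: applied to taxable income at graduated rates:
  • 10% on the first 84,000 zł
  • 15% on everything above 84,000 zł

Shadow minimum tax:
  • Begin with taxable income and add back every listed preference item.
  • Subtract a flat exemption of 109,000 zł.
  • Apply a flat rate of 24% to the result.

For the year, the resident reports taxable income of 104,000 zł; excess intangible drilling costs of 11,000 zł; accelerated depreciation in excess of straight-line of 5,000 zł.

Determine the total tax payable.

11,400 zł

Shadow minimum tax:
  Adjusted income: 104,000 zł + 11,000 zł + 5,000 zł = 120,000 zł
  Less exemption 109,000 zł → base 11,000 zł
  11,000 zł × 24% = 2,640 zł

General income tax:
  84,000 zł × 10% = 8,400 zł
  20,000 zł × 15% = 3,000 zł
  → 11,400 zł

11,400 zł > 2,640 zł, so the general income tax governs.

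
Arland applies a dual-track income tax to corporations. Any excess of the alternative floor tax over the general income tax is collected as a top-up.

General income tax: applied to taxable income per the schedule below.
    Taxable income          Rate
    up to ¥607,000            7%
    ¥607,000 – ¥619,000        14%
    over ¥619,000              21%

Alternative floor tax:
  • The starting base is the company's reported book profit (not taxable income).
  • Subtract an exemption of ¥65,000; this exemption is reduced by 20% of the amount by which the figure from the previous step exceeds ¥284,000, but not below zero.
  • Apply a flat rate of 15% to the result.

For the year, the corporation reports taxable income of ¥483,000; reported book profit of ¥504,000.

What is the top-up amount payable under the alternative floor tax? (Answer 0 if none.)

General income tax:
  ¥483,000 × 7% = ¥33,810

Alternative floor tax:
  Base (reported book profit): ¥504,000
  Exemption: ¥65,000 − 20% × (¥504,000 − ¥284,000) = ¥65,000 − ¥44,000 = ¥21,000
  Base: ¥504,000 − ¥21,000 = ¥483,000
  ¥483,000 × 15% = ¥72,450

Excess of alternative floor tax over general income tax: ¥72,450 − ¥33,810 = ¥38,640.

¥38,640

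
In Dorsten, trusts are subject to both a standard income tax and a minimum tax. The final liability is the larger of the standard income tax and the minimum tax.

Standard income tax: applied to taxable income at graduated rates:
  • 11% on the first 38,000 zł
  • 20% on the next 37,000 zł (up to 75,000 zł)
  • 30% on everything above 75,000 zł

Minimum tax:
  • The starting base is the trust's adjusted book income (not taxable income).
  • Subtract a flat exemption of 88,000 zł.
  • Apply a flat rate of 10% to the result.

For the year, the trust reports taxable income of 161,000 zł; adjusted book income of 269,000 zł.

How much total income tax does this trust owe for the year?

Minimum tax:
  Base (adjusted book income): 269,000 zł
  Less exemption 88,000 zł → base 181,000 zł
  181,000 zł × 10% = 18,100 zł

Standard income tax:
  38,000 zł × 11% = 4,180 zł
  37,000 zł × 20% = 7,400 zł
  86,000 zł × 30% = 25,800 zł
  → 37,380 zł

37,380 zł > 18,100 zł, so the standard income tax governs.

37,380 zł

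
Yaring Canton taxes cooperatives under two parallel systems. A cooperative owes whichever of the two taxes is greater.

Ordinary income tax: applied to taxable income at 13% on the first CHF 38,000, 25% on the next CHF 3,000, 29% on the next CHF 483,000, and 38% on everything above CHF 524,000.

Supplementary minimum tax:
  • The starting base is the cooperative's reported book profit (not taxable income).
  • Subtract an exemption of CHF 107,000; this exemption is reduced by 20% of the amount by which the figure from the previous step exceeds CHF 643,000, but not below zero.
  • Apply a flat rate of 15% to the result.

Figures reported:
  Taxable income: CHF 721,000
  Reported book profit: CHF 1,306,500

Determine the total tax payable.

Ordinary income tax:
  CHF 38,000 × 13% = CHF 4,940
  CHF 3,000 × 25% = CHF 750
  CHF 483,000 × 29% = CHF 140,070
  CHF 197,000 × 38% = CHF 74,860
  → CHF 220,620

Supplementary minimum tax:
  Base (reported book profit): CHF 1,306,500
  Exemption: 20% × (CHF 1,306,500 − CHF 643,000) = CHF 132,700 ≥ CHF 107,000, so the exemption is fully phased out
  Base: CHF 1,306,500 − CHF 0 = CHF 1,306,500
  CHF 1,306,500 × 15% = CHF 195,975

CHF 220,620 > CHF 195,975, so the ordinary income tax governs.

CHF 220,620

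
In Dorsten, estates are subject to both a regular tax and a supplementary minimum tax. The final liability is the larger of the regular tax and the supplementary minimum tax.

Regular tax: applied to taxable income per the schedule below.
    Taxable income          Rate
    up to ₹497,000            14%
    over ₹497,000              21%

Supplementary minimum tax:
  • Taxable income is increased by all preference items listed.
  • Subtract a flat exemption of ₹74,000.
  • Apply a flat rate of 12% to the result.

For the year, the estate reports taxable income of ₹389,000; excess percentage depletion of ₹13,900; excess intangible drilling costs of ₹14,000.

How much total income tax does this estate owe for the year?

₹54,460

Regular tax:
  ₹389,000 × 14% = ₹54,460

Supplementary minimum tax:
  Adjusted income: ₹389,000 + ₹13,900 + ₹14,000 = ₹416,900
  Less exemption ₹74,000 → base ₹342,900
  ₹342,900 × 12% = ₹41,148

₹54,460 > ₹41,148, so the regular tax governs.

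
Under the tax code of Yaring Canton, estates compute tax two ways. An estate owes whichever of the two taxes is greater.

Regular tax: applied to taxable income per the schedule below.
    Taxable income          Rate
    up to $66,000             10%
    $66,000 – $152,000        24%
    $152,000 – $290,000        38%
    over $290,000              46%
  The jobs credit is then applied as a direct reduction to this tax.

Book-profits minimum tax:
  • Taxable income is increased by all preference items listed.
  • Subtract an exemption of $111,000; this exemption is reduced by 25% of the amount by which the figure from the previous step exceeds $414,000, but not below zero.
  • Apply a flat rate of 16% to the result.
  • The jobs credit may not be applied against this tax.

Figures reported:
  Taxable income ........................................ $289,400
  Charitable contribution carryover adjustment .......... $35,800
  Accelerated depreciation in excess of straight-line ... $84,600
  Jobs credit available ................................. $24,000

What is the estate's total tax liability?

$55,452

Book-profits minimum tax:
  Adjusted income: $289,400 + $35,800 + $84,600 = $409,800
  Exemption: $409,800 ≤ $414,000, so full $111,000 applies
  Base: $409,800 − $111,000 = $298,800
  $298,800 × 16% = $47,808

Regular tax:
  $66,000 × 10% = $6,600
  $86,000 × 24% = $20,640
  $137,400 × 38% = $52,212
  → $79,452
  Less jobs credit $24,000 → $55,452

$55,452 > $47,808, so the regular tax governs.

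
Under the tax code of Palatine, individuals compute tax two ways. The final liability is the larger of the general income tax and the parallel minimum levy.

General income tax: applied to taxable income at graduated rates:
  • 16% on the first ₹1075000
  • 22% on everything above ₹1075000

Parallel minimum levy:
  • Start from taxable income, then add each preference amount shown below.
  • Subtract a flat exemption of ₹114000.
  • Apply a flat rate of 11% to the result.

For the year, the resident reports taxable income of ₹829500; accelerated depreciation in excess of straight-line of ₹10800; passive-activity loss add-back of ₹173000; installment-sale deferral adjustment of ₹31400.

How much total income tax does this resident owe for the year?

Parallel minimum levy:
  Adjusted income: ₹829500 + ₹10800 + ₹173000 + ₹31400 = ₹1044700
  Less exemption ₹114000 → base ₹930700
  ₹930700 × 11% = ₹102377

General income tax:
  ₹829500 × 16% = ₹132720

₹132720 > ₹102377, so the general income tax governs.

₹132720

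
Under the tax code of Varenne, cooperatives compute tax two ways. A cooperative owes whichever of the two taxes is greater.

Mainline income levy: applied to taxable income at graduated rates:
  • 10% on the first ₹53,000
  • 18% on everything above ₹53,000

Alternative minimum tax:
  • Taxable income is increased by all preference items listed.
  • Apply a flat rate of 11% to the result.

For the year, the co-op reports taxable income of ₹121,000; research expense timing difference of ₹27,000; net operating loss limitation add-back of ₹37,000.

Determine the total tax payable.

Alternative minimum tax:
  Adjusted income: ₹121,000 + ₹27,000 + ₹37,000 = ₹185,000
  ₹185,000 × 11% = ₹20,350

Mainline income levy:
  ₹53,000 × 10% = ₹5,300
  ₹68,000 × 18% = ₹12,240
  → ₹17,540

₹20,350 > ₹17,540, so the alternative minimum tax is the binding amount.

₹20,350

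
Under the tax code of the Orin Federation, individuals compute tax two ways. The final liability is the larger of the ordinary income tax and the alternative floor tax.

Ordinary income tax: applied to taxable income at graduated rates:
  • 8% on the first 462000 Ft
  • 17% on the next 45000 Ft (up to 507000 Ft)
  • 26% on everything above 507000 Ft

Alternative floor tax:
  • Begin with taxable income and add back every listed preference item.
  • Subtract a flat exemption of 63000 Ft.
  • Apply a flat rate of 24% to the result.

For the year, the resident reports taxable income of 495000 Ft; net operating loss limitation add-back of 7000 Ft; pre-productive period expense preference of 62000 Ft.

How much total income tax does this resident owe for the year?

120240 Ft

Ordinary income tax:
  462000 Ft × 8% = 36960 Ft
  33000 Ft × 17% = 5610 Ft
  → 42570 Ft

Alternative floor tax:
  Adjusted income: 495000 Ft + 7000 Ft + 62000 Ft = 564000 Ft
  Less exemption 63000 Ft → base 501000 Ft
  501000 Ft × 24% = 120240 Ft

120240 Ft > 42570 Ft, so the alternative floor tax is the binding amount.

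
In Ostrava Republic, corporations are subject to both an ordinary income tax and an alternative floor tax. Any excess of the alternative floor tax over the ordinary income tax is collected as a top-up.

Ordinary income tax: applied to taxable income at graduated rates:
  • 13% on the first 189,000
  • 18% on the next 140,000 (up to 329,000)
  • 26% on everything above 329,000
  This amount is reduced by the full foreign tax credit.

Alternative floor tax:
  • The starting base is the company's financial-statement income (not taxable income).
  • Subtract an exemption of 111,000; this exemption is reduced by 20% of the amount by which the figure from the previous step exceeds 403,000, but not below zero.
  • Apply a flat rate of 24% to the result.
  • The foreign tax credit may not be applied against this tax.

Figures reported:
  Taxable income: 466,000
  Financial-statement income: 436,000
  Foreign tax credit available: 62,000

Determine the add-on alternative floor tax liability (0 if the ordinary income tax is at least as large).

56,194

Ordinary income tax:
  189,000 × 13% = 24,570
  140,000 × 18% = 25,200
  137,000 × 26% = 35,620
  → 85,390
  Less foreign tax credit 62,000 → 23,390

Alternative floor tax:
  Base (financial-statement income): 436,000
  Exemption: 111,000 − 20% × (436,000 − 403,000) = 111,000 − 6,600 = 104,400
  Base: 436,000 − 104,400 = 331,600
  331,600 × 24% = 79,584

Excess of alternative floor tax over ordinary income tax: 79,584 − 23,390 = 56,194.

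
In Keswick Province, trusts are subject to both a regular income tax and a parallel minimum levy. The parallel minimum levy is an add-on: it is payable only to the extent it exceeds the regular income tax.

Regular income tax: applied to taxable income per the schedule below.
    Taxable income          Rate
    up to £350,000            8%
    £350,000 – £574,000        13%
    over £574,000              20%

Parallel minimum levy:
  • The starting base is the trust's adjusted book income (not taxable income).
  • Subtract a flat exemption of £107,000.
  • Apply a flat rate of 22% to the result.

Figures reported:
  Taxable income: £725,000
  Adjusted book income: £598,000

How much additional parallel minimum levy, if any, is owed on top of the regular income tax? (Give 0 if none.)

Regular income tax:
  £350,000 × 8% = £28,000
  £224,000 × 13% = £29,120
  £151,000 × 20% = £30,200
  → £87,320

Parallel minimum levy:
  Base (adjusted book income): £598,000
  Less exemption £107,000 → base £491,000
  £491,000 × 22% = £108,020

Excess of parallel minimum levy over regular income tax: £108,020 − £87,320 = £20,700.

£20,700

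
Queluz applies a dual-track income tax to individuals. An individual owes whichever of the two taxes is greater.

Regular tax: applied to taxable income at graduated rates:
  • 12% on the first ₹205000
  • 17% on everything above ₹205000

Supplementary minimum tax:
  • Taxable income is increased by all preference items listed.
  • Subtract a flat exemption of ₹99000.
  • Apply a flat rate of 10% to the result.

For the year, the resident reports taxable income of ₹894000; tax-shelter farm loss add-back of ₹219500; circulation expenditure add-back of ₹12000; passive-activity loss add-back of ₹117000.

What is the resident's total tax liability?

₹141730

Regular tax:
  ₹205000 × 12% = ₹24600
  ₹689000 × 17% = ₹117130
  → ₹141730

Supplementary minimum tax:
  Adjusted income: ₹894000 + ₹219500 + ₹12000 + ₹117000 = ₹1242500
  Less exemption ₹99000 → base ₹1143500
  ₹1143500 × 10% = ₹114350

₹141730 > ₹114350, so the regular tax governs.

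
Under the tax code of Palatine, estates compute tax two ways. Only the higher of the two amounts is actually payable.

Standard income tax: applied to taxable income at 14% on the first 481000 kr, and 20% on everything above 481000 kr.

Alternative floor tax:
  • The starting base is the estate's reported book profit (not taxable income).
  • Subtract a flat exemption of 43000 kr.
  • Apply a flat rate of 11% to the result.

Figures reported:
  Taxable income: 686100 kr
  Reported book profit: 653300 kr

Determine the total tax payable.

108360 kr

Alternative floor tax:
  Base (reported book profit): 653300 kr
  Less exemption 43000 kr → base 610300 kr
  610300 kr × 11% = 67133 kr

Standard income tax:
  481000 kr × 14% = 67340 kr
  205100 kr × 20% = 41020 kr
  → 108360 kr

108360 kr > 67133 kr, so the standard income tax governs.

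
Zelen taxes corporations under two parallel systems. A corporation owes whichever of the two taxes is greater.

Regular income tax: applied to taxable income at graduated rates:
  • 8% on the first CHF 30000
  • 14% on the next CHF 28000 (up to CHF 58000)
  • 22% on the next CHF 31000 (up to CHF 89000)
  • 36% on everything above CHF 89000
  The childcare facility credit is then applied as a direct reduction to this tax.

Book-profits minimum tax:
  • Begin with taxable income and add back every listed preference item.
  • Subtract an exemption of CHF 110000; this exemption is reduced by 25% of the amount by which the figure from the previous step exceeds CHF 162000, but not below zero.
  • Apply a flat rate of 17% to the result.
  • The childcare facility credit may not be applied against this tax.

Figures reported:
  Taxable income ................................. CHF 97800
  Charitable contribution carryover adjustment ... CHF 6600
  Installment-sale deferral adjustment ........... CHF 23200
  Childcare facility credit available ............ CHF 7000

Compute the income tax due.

Book-profits minimum tax:
  Adjusted income: CHF 97800 + CHF 6600 + CHF 23200 = CHF 127600
  Exemption: CHF 127600 ≤ CHF 162000, so full CHF 110000 applies
  Base: CHF 127600 − CHF 110000 = CHF 17600
  CHF 17600 × 17% = CHF 2992

Regular income tax:
  CHF 30000 × 8% = CHF 2400
  CHF 28000 × 14% = CHF 3920
  CHF 31000 × 22% = CHF 6820
  CHF 8800 × 36% = CHF 3168
  → CHF 16308
  Less childcare facility credit CHF 7000 → CHF 9308

CHF 9308 > CHF 2992, so the regular income tax governs.

CHF 9308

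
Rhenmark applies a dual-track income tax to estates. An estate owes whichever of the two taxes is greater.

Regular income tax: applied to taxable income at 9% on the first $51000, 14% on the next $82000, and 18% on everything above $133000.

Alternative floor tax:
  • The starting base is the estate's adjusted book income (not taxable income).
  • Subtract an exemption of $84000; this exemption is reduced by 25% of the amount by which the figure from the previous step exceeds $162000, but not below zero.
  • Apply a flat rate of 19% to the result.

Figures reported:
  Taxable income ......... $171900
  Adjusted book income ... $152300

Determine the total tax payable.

Alternative floor tax:
  Base (adjusted book income): $152300
  Exemption: $152300 ≤ $162000, so full $84000 applies
  Base: $152300 − $84000 = $68300
  $68300 × 19% = $12977

Regular income tax:
  $51000 × 9% = $4590
  $82000 × 14% = $11480
  $38900 × 18% = $7002
  → $23072

$23072 > $12977, so the regular income tax governs.

$23072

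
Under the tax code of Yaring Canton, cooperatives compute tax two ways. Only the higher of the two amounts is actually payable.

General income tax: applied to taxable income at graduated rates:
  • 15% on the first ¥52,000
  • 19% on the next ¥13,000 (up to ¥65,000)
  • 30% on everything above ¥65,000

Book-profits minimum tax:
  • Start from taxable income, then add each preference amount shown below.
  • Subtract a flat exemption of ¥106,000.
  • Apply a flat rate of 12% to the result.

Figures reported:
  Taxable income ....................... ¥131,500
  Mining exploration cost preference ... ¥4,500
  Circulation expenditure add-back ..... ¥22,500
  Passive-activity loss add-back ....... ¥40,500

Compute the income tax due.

General income tax:
  ¥52,000 × 15% = ¥7,800
  ¥13,000 × 19% = ¥2,470
  ¥66,500 × 30% = ¥19,950
  → ¥30,220

Book-profits minimum tax:
  Adjusted income: ¥131,500 + ¥4,500 + ¥22,500 + ¥40,500 = ¥199,000
  Less exemption ¥106,000 → base ¥93,000
  ¥93,000 × 12% = ¥11,160

¥30,220 > ¥11,160, so the general income tax governs.

¥30,220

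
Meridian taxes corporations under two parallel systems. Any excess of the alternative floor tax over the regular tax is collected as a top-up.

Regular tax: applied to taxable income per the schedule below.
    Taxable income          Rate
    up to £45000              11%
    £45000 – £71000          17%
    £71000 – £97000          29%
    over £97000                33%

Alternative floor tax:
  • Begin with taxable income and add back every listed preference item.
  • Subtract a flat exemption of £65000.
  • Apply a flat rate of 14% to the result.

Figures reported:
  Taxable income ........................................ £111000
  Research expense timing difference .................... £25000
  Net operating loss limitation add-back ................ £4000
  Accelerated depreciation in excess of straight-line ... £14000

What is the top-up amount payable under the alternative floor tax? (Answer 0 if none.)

Alternative floor tax:
  Adjusted income: £111000 + £25000 + £4000 + £14000 = £154000
  Less exemption £65000 → base £89000
  £89000 × 14% = £12460

Regular tax:
  £45000 × 11% = £4950
  £26000 × 17% = £4420
  £26000 × 29% = £7540
  £14000 × 33% = £4620
  → £21530

£12460 ≤ £21530, so no add-on is due.

£0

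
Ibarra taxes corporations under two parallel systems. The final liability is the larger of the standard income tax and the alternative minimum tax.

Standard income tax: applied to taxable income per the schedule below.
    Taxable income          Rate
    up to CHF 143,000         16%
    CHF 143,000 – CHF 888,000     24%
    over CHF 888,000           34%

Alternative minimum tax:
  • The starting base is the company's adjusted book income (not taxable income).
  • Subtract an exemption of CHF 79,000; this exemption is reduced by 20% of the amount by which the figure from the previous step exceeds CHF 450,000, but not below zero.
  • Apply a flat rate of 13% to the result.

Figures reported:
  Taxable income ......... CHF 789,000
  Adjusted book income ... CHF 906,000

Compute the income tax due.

CHF 177,920

Alternative minimum tax:
  Base (adjusted book income): CHF 906,000
  Exemption: 20% × (CHF 906,000 − CHF 450,000) = CHF 91,200 ≥ CHF 79,000, so the exemption is fully phased out
  Base: CHF 906,000 − CHF 0 = CHF 906,000
  CHF 906,000 × 13% = CHF 117,780

Standard income tax:
  CHF 143,000 × 16% = CHF 22,880
  CHF 646,000 × 24% = CHF 155,040
  → CHF 177,920

CHF 177,920 > CHF 117,780, so the standard income tax governs.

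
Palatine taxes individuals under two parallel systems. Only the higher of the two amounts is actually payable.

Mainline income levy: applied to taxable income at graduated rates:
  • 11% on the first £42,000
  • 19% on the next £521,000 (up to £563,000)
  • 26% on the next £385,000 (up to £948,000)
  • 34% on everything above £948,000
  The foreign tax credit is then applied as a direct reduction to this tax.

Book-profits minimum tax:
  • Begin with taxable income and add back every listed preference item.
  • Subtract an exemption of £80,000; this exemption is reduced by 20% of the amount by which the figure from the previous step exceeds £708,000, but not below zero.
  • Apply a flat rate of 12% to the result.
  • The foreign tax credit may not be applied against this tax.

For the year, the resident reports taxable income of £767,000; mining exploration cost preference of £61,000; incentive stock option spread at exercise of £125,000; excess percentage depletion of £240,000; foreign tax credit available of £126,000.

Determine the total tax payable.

Mainline income levy:
  £42,000 × 11% = £4,620
  £521,000 × 19% = £98,990
  £204,000 × 26% = £53,040
  → £156,650
  Less foreign tax credit £126,000 → £30,650

Book-profits minimum tax:
  Adjusted income: £767,000 + £61,000 + £125,000 + £240,000 = £1,193,000
  Exemption: 20% × (£1,193,000 − £708,000) = £97,000 ≥ £80,000, so the exemption is fully phased out
  Base: £1,193,000 − £0 = £1,193,000
  £1,193,000 × 12% = £143,160

£143,160 > £30,650, so the book-profits minimum tax is the binding amount.

£143,160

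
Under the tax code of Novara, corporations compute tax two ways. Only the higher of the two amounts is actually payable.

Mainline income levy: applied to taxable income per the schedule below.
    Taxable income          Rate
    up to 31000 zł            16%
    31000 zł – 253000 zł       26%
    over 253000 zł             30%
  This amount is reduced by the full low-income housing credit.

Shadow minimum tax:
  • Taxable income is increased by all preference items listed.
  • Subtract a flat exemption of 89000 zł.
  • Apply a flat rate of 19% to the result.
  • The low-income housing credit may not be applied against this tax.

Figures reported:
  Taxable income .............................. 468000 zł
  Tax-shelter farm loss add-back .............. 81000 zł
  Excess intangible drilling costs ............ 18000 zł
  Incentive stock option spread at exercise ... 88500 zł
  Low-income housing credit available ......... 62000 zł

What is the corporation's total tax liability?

107635 zł

Mainline income levy:
  31000 zł × 16% = 4960 zł
  222000 zł × 26% = 57720 zł
  215000 zł × 30% = 64500 zł
  → 127180 zł
  Less low-income housing credit 62000 zł → 65180 zł

Shadow minimum tax:
  Adjusted income: 468000 zł + 81000 zł + 18000 zł + 88500 zł = 655500 zł
  Less exemption 89000 zł → base 566500 zł
  566500 zł × 19% = 107635 zł

107635 zł > 65180 zł, so the shadow minimum tax is the binding amount.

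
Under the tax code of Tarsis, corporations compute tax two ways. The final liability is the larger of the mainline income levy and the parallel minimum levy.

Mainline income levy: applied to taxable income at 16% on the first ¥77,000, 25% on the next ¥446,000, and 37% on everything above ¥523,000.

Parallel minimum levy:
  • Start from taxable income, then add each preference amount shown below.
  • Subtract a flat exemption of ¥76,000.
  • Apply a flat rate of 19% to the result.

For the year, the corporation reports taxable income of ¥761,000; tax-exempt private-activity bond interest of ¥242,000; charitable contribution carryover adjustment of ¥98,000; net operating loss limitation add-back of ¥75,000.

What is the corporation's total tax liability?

¥211,880

Parallel minimum levy:
  Adjusted income: ¥761,000 + ¥242,000 + ¥98,000 + ¥75,000 = ¥1,176,000
  Less exemption ¥76,000 → base ¥1,100,000
  ¥1,100,000 × 19% = ¥209,000

Mainline income levy:
  ¥77,000 × 16% = ¥12,320
  ¥446,000 × 25% = ¥111,500
  ¥238,000 × 37% = ¥88,060
  → ¥211,880

¥211,880 > ¥209,000, so the mainline income levy governs.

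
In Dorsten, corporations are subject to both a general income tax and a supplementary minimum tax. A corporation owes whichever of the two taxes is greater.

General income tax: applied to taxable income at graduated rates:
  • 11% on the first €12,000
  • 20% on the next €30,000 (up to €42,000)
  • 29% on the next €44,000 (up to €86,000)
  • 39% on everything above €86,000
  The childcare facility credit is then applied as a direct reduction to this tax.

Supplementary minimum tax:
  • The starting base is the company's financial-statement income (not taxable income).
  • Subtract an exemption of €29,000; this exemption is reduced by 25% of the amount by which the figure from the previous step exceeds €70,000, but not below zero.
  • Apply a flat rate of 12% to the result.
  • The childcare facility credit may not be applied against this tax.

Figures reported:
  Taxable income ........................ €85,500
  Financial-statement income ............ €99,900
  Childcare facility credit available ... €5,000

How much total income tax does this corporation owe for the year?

General income tax:
  €12,000 × 11% = €1,320
  €30,000 × 20% = €6,000
  €43,500 × 29% = €12,615
  → €19,935
  Less childcare facility credit €5,000 → €14,935

Supplementary minimum tax:
  Base (financial-statement income): €99,900
  Exemption: €29,000 − 25% × (€99,900 − €70,000) = €29,000 − €7,475 = €21,525
  Base: €99,900 − €21,525 = €78,375
  €78,375 × 12% = €9,405

€14,935 > €9,405, so the general income tax governs.

€14,935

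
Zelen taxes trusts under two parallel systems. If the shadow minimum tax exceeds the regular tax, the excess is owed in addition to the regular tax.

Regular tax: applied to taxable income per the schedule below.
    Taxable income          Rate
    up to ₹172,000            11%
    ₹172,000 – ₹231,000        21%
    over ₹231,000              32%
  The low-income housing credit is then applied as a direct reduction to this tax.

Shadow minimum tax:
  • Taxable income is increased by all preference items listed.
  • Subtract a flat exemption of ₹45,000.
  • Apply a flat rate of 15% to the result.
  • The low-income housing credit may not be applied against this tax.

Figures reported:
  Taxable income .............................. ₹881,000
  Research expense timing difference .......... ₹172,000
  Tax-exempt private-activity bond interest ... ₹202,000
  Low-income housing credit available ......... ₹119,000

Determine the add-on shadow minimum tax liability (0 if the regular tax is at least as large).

₹61,190

Regular tax:
  ₹172,000 × 11% = ₹18,920
  ₹59,000 × 21% = ₹12,390
  ₹650,000 × 32% = ₹208,000
  → ₹239,310
  Less low-income housing credit ₹119,000 → ₹120,310

Shadow minimum tax:
  Adjusted income: ₹881,000 + ₹172,000 + ₹202,000 = ₹1,255,000
  Less exemption ₹45,000 → base ₹1,210,000
  ₹1,210,000 × 15% = ₹181,500

Excess of shadow minimum tax over regular tax: ₹181,500 − ₹120,310 = ₹61,190.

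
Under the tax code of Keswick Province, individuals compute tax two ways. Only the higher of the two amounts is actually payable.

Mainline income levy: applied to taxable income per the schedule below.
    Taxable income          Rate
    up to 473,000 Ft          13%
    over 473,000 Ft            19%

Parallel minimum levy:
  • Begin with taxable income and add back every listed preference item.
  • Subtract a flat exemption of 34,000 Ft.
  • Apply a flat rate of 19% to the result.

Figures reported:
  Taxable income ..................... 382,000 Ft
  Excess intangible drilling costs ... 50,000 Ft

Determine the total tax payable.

75,620 Ft

Mainline income levy:
  382,000 Ft × 13% = 49,660 Ft

Parallel minimum levy:
  Adjusted income: 382,000 Ft + 50,000 Ft = 432,000 Ft
  Less exemption 34,000 Ft → base 398,000 Ft
  398,000 Ft × 19% = 75,620 Ft

75,620 Ft > 49,660 Ft, so the parallel minimum levy is the binding amount.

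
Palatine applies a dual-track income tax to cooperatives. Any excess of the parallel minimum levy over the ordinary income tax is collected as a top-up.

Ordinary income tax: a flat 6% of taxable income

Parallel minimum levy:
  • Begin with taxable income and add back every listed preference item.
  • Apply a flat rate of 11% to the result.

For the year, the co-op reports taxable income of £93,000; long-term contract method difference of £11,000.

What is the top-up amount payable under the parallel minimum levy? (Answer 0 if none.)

£5,860

Parallel minimum levy:
  Adjusted income: £93,000 + £11,000 = £104,000
  £104,000 × 11% = £11,440

Ordinary income tax:
  £93,000 × 6% = £5,580

Excess of parallel minimum levy over ordinary income tax: £11,440 − £5,580 = £5,860.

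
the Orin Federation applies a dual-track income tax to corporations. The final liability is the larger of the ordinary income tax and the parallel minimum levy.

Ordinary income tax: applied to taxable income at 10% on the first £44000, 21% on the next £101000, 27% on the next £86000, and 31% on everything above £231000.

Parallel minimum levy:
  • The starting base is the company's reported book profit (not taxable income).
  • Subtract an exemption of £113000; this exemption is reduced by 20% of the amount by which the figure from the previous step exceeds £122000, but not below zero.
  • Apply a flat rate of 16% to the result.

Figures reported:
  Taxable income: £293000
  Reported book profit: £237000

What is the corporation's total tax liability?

Parallel minimum levy:
  Base (reported book profit): £237000
  Exemption: £113000 − 20% × (£237000 − £122000) = £113000 − £23000 = £90000
  Base: £237000 − £90000 = £147000
  £147000 × 16% = £23520

Ordinary income tax:
  £44000 × 10% = £4400
  £101000 × 21% = £21210
  £86000 × 27% = £23220
  £62000 × 31% = £19220
  → £68050

£68050 > £23520, so the ordinary income tax governs.

£68050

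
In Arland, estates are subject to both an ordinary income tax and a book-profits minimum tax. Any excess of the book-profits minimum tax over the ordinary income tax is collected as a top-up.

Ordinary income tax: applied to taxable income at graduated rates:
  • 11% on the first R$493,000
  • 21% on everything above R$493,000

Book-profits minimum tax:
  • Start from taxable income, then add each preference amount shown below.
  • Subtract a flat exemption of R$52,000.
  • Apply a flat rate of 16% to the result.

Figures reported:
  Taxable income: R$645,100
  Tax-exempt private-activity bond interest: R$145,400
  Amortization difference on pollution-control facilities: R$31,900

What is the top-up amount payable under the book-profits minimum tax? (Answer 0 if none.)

R$37,093

Book-profits minimum tax:
  Adjusted income: R$645,100 + R$145,400 + R$31,900 = R$822,400
  Less exemption R$52,000 → base R$770,400
  R$770,400 × 16% = R$123,264

Ordinary income tax:
  R$493,000 × 11% = R$54,230
  R$152,100 × 21% = R$31,941
  → R$86,171

Excess of book-profits minimum tax over ordinary income tax: R$123,264 − R$86,171 = R$37,093.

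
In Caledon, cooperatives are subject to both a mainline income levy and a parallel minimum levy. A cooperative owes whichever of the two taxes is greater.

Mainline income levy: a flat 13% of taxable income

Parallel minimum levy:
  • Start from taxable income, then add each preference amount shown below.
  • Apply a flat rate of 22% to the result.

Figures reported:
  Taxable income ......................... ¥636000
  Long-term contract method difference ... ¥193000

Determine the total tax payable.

Mainline income levy:
  ¥636000 × 13% = ¥82680

Parallel minimum levy:
  Adjusted income: ¥636000 + ¥193000 = ¥829000
  ¥829000 × 22% = ¥182380

¥182380 > ¥82680, so the parallel minimum levy is the binding amount.

¥182380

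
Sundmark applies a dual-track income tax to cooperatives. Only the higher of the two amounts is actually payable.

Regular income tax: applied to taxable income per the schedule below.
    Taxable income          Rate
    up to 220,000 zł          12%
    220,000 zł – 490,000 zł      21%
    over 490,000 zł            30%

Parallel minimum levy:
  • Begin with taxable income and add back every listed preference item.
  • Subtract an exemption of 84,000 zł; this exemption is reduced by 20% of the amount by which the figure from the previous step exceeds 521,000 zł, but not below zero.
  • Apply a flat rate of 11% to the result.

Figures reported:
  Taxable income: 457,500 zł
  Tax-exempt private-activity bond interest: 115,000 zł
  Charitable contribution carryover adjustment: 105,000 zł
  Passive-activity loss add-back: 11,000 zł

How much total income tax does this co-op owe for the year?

Regular income tax:
  220,000 zł × 12% = 26,400 zł
  237,500 zł × 21% = 49,875 zł
  → 76,275 zł

Parallel minimum levy:
  Adjusted income: 457,500 zł + 115,000 zł + 105,000 zł + 11,000 zł = 688,500 zł
  Exemption: 84,000 zł − 20% × (688,500 zł − 521,000 zł) = 84,000 zł − 33,500 zł = 50,500 zł
  Base: 688,500 zł − 50,500 zł = 638,000 zł
  638,000 zł × 11% = 70,180 zł

76,275 zł > 70,180 zł, so the regular income tax governs.

76,275 zł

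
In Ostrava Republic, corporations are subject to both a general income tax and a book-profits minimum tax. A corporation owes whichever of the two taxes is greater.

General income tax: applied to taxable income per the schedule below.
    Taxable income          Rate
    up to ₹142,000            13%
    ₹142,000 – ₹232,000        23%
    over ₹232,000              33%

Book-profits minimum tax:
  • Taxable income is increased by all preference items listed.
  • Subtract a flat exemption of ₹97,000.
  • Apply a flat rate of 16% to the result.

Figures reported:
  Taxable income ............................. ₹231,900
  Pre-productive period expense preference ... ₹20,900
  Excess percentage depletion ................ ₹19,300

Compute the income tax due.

₹39,137

Book-profits minimum tax:
  Adjusted income: ₹231,900 + ₹20,900 + ₹19,300 = ₹272,100
  Less exemption ₹97,000 → base ₹175,100
  ₹175,100 × 16% = ₹28,016

General income tax:
  ₹142,000 × 13% = ₹18,460
  ₹89,900 × 23% = ₹20,677
  → ₹39,137

₹39,137 > ₹28,016, so the general income tax governs.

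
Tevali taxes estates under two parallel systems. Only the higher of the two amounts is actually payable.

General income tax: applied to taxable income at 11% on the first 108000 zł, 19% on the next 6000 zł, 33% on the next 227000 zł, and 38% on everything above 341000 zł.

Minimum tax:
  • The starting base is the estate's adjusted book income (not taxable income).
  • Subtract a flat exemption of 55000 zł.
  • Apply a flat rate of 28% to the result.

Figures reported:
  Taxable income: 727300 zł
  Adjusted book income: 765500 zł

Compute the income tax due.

234724 zł

General income tax:
  108000 zł × 11% = 11880 zł
  6000 zł × 19% = 1140 zł
  227000 zł × 33% = 74910 zł
  386300 zł × 38% = 146794 zł
  → 234724 zł

Minimum tax:
  Base (adjusted book income): 765500 zł
  Less exemption 55000 zł → base 710500 zł
  710500 zł × 28% = 198940 zł

234724 zł > 198940 zł, so the general income tax governs.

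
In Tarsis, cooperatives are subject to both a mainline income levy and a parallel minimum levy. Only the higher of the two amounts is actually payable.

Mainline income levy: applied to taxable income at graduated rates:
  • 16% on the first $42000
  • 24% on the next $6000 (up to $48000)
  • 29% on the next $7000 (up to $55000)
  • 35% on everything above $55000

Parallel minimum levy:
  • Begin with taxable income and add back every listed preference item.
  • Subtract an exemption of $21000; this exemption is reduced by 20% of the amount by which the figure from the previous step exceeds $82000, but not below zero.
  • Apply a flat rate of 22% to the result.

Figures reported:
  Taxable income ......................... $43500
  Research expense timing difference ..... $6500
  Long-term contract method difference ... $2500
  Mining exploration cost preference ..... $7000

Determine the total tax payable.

$8470

Mainline income levy:
  $42000 × 16% = $6720
  $1500 × 24% = $360
  → $7080

Parallel minimum levy:
  Adjusted income: $43500 + $6500 + $2500 + $7000 = $59500
  Exemption: $59500 ≤ $82000, so full $21000 applies
  Base: $59500 − $21000 = $38500
  $38500 × 22% = $8470

$8470 > $7080, so the parallel minimum levy is the binding amount.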